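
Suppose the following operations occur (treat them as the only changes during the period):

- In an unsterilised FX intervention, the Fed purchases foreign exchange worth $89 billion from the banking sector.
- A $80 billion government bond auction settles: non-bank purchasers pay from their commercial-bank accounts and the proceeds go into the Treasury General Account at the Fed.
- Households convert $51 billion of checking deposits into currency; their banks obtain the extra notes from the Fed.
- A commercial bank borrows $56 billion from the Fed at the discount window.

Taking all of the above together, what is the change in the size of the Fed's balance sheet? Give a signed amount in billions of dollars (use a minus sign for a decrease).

FX purchase $89 billion: a Fed asset is acquired → +$89B.
Government account inflow $80 billion: only the composition of liabilities changes → 0.
Currency withdrawal $51 billion: only the composition of liabilities changes → 0.
Discount-window loan $56 billion: a Fed asset is acquired → +$56B.
Net: 89 + 0 + 0 + 56 = +$145 billion.

+$145 billion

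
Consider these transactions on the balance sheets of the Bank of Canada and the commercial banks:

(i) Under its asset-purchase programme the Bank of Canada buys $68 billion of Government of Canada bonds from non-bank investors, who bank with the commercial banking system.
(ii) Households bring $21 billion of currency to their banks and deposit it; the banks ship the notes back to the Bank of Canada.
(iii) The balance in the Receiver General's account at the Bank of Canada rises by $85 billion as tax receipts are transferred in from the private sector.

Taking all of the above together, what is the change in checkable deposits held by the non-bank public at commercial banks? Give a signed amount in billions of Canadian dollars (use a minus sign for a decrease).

+$4 billion

Asset purchase (from non-banks) $68 billion: non-bank counterparties' bank balances rise → +$68B.
Currency deposit $21 billion: non-bank counterparties' bank balances rise → +$21B.
Government account inflow $85 billion: non-bank counterparties' bank balances fall → −$85B.
Net: 68 + 21 − 85 = +$4 billion.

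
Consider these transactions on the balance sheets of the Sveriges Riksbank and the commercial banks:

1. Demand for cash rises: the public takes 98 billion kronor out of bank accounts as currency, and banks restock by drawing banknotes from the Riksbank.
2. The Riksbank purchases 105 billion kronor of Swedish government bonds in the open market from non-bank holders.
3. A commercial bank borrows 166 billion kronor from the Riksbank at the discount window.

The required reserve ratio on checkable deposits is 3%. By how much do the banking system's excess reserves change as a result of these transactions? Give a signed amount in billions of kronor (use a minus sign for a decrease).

+172.79 billion

Currency withdrawal 98 billion kronor: reserves −98B, deposits −98B.
Asset purchase (from non-banks) 105 billion kronor: reserves +105B, deposits +105B.
Discount-window loan 166 billion kronor: reserves +166B, deposits 0.
Totals: Δreserves = +173B, Δdeposits = +7B.
Δrequired reserves = 3% × +7B = +0.21B.
Δexcess reserves = Δreserves − Δrequired = +173B − (+0.21B) = +172.79 billion.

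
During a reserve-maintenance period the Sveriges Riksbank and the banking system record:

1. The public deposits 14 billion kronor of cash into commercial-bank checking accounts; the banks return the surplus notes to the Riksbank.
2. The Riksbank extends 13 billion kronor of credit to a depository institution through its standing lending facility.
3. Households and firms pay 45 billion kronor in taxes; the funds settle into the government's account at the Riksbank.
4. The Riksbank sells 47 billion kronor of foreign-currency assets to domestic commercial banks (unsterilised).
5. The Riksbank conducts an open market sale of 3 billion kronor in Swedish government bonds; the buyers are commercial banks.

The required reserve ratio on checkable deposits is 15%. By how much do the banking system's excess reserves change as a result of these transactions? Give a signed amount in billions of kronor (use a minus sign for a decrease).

-63.35 billion

Currency deposit 14 billion kronor: reserves +14B, deposits +14B.
Discount-window loan 13 billion kronor: reserves +13B, deposits 0.
Government account inflow 45 billion kronor: reserves −45B, deposits −45B.
FX sale 47 billion kronor: reserves −47B, deposits 0.
OMO sale (to banks) 3 billion kronor: reserves −3B, deposits 0.
Totals: Δreserves = −68B, Δdeposits = −31B.
Δrequired reserves = 15% × −31B = −4.65B.
Δexcess reserves = Δreserves − Δrequired = −68B − (−4.65B) = -63.35 billion.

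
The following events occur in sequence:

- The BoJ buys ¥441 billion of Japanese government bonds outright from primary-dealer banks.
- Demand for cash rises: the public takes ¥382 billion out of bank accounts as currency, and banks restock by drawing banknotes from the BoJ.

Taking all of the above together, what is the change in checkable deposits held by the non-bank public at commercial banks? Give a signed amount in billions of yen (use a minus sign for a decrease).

BoJ balance sheet:
  Assets:      Securities +¥441B
  Liabilities: Bank reserves +¥59B, Currency in circulation +¥382B
Commercial banking system:
  Assets:      Reserves at CB +¥59B, Securities −¥441B
  Liabilities: Checkable deposits −¥382B
So the change in checkable deposits held by the non-bank public at commercial banks is -¥382 billion.

-¥382 billion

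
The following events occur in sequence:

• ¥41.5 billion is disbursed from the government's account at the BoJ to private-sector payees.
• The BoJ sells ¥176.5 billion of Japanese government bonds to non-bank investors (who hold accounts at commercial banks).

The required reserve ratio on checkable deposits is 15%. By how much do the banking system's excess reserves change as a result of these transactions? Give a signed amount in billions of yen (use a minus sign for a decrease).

-¥114.75 billion

Government spending ¥41.5 billion: reserves +¥41.5B, deposits +¥41.5B.
Asset sale (to non-banks) ¥176.5 billion: reserves −¥176.5B, deposits −¥176.5B.
Totals: Δreserves = −¥135B, Δdeposits = −¥135B.
Δrequired reserves = 15% × −¥135B = −¥20.25B.
Δexcess reserves = Δreserves − Δrequired = −¥135B − (−¥20.25B) = -¥114.75 billion.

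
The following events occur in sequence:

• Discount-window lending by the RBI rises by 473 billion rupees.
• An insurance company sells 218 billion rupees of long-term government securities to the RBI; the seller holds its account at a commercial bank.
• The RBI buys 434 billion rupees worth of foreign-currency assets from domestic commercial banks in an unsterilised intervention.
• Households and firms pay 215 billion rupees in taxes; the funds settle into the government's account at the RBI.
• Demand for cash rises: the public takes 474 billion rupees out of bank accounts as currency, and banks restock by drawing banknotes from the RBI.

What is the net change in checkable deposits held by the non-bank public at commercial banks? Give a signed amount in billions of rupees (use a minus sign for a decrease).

Discount-window loan 473 billion rupees: the counterparty is a bank, so public deposits are unchanged → 0.
Asset purchase (from non-banks) 218 billion rupees: non-bank counterparties' bank balances rise → +218B.
FX purchase 434 billion rupees: the counterparty is a bank, so public deposits are unchanged → 0.
Government account inflow 215 billion rupees: non-bank counterparties' bank balances fall → −215B.
Currency withdrawal 474 billion rupees: non-bank counterparties' bank balances fall → −474B.
Net: 0 + 218 + 0 − 215 − 474 = -471 billion.

-471 billion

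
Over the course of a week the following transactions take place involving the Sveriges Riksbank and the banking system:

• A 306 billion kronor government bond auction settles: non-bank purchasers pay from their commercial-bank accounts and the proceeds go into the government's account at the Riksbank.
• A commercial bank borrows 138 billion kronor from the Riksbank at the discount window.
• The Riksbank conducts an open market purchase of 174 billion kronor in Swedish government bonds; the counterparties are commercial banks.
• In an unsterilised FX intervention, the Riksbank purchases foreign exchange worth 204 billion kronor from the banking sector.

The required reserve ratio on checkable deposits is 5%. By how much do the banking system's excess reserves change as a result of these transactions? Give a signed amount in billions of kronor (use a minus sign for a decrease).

+225.3 billion

Government account inflow 306 billion kronor: reserves −306B, deposits −306B.
Discount-window loan 138 billion kronor: reserves +138B, deposits 0.
OMO purchase (from banks) 174 billion kronor: reserves +174B, deposits 0.
FX purchase 204 billion kronor: reserves +204B, deposits 0.
Totals: Δreserves = +210B, Δdeposits = −306B.
Δrequired reserves = 5% × −306B = −15.3B.
Δexcess reserves = Δreserves − Δrequired = +210B − (−15.3B) = +225.3 billion.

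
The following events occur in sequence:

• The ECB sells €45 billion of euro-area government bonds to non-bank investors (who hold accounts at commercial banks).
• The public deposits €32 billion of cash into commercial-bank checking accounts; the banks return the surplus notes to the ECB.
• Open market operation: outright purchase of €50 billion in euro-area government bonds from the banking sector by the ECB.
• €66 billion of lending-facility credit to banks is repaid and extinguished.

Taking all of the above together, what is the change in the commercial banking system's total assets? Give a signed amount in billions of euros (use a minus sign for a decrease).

ECB balance sheet:
  Assets:      Securities +€5B, Loans to banks −€66B
  Liabilities: Bank reserves −€29B, Currency in circulation −€32B
Commercial banking system:
  Assets:      Reserves at CB −€29B, Securities −€50B
  Liabilities: Checkable deposits −€13B, Borrowings from CB −€66B
Change in total bank assets = -€79 billion.

-€79 billion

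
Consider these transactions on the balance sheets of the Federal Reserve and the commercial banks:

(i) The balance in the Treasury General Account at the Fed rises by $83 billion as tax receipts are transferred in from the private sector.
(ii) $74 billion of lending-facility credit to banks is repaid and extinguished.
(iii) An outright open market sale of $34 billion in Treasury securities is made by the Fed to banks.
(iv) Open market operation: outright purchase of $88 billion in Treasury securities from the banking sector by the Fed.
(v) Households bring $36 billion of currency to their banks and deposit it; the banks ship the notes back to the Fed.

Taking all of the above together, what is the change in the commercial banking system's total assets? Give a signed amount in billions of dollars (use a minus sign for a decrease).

-$121 billion

Fed balance sheet:
  Assets:      Securities +$54B, Loans to banks −$74B
  Liabilities: Bank reserves −$67B, Currency in circulation −$36B, Government deposits +$83B
Commercial banking system:
  Assets:      Reserves at CB −$67B, Securities −$54B
  Liabilities: Checkable deposits −$47B, Borrowings from CB −$74B
Change in total bank assets = -$121 billion.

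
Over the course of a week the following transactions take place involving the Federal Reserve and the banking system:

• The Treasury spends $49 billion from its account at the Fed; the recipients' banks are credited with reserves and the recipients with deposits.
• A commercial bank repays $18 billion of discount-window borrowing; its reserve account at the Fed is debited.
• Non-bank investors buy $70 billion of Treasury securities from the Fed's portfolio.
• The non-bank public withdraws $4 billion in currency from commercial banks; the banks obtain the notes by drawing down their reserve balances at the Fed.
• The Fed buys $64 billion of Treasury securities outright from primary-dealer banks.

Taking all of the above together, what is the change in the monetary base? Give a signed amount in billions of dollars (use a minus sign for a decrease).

Government spending $49 billion: a non-base liability converts back to reserves → +$49B.
Discount-window repayment $18 billion: Fed balance sheet contracts → −$18B.
Asset sale (to non-banks) $70 billion: Fed balance sheet contracts → −$70B.
Currency withdrawal $4 billion: just a shift between currency and reserves — both are base money → 0.
OMO purchase (from banks) $64 billion: Fed balance sheet expands → +$64B.
Net: 49 − 18 − 70 + 0 + 64 = +$25 billion.

+$25 billion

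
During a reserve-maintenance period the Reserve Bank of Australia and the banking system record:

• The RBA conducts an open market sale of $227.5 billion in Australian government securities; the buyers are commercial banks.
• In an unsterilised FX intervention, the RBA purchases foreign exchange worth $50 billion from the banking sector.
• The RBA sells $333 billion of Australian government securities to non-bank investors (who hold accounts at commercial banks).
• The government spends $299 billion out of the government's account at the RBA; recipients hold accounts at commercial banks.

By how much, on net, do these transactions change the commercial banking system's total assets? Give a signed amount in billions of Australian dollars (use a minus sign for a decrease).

-$34 billion

OMO sale (to banks) $227.5 billion: just an asset swap on bank balance sheets → 0.
FX purchase $50 billion: just an asset swap on bank balance sheets → 0.
Asset sale (to non-banks) $333 billion: bank balance sheets shrink → −$333B.
Government spending $299 billion: bank balance sheets expand → +$299B.
Net: 0 + 0 − 333 + 299 = -$34 billion.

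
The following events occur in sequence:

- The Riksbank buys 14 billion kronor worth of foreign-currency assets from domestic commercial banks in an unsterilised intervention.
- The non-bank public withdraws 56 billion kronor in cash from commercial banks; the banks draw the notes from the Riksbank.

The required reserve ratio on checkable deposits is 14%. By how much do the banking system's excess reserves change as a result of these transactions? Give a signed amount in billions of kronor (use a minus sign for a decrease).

-34.16 billion

FX purchase 14 billion kronor: reserves +14B, deposits 0.
Currency withdrawal 56 billion kronor: reserves −56B, deposits −56B.
Totals: Δreserves = −42B, Δdeposits = −56B.
Δrequired reserves = 14% × −56B = −7.84B.
Δexcess reserves = Δreserves − Δrequired = −42B − (−7.84B) = -34.16 billion.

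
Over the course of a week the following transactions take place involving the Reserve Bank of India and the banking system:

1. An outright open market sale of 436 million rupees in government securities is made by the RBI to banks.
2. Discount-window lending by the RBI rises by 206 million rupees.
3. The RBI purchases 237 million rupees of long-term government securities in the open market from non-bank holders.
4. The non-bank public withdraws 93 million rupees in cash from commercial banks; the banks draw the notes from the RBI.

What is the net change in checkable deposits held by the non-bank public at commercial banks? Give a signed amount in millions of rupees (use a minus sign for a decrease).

OMO sale (to banks) 436 million rupees: the counterparty is a bank, so public deposits are unchanged → 0.
Discount-window loan 206 million rupees: the counterparty is a bank, so public deposits are unchanged → 0.
Asset purchase (from non-banks) 237 million rupees: non-bank counterparties' bank balances rise → +237M.
Currency withdrawal 93 million rupees: non-bank counterparties' bank balances fall → −93M.
Net: 0 + 0 + 237 − 93 = +144 million.

+144 million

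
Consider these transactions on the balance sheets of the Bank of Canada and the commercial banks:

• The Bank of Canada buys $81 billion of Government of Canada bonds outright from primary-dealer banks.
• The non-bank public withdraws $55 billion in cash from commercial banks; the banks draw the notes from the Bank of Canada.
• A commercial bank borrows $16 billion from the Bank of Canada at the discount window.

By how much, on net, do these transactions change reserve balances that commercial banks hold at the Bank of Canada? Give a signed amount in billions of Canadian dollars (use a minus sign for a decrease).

+$42 billion

OMO purchase (from banks) $81 billion: the Bank of Canada pays by crediting reserve accounts → +$81B.
Currency withdrawal $55 billion: banks swap reserves for currency → −$55B.
Discount-window loan $16 billion: the loan is credited to the bank's reserve account → +$16B.
Net: 81 − 55 + 16 = +$42 billion.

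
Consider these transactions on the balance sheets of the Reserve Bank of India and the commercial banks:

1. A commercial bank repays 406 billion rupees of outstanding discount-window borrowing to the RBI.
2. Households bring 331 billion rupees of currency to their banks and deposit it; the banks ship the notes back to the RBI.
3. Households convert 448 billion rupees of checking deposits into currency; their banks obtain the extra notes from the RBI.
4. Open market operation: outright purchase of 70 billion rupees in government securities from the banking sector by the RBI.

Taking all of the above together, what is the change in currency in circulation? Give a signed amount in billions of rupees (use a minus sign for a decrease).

Discount-window repayment 406 billion rupees: no currency enters or leaves circulation → 0.
Currency deposit 331 billion rupees: notes return to the central bank → −331B.
Currency withdrawal 448 billion rupees: notes leave the central bank → +448B.
OMO purchase (from banks) 70 billion rupees: no currency enters or leaves circulation → 0.
Net: 0 − 331 + 448 + 0 = +117 billion.

+117 billion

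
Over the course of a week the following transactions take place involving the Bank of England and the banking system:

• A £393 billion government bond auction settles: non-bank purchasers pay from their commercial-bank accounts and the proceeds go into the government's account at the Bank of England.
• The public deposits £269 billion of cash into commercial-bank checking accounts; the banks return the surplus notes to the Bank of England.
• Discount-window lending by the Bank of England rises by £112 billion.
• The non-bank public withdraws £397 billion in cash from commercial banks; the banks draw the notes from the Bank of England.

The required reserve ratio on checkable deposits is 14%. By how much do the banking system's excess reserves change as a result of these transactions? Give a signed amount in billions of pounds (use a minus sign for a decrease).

Government account inflow £393 billion: reserves −£393B, deposits −£393B.
Currency deposit £269 billion: reserves +£269B, deposits +£269B.
Discount-window loan £112 billion: reserves +£112B, deposits 0.
Currency withdrawal £397 billion: reserves −£397B, deposits −£397B.
Totals: Δreserves = −£409B, Δdeposits = −£521B.
Δrequired reserves = 14% × −£521B = −£72.94B.
Δexcess reserves = Δreserves − Δrequired = −£409B − (−£72.94B) = -£336.06 billion.

-£336.06 billion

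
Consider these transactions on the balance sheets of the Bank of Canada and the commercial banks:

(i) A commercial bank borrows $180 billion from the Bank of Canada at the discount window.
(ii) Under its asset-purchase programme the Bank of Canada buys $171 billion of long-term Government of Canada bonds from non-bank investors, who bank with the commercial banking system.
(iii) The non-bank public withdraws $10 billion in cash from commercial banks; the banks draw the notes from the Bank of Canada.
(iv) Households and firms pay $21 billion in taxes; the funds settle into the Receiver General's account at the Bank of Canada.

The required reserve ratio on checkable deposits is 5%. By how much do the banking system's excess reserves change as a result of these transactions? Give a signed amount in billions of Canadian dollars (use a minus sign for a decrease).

+$313 billion

Discount-window loan $180 billion: reserves +$180B, deposits 0.
Asset purchase (from non-banks) $171 billion: reserves +$171B, deposits +$171B.
Currency withdrawal $10 billion: reserves −$10B, deposits −$10B.
Government account inflow $21 billion: reserves −$21B, deposits −$21B.
Totals: Δreserves = +$320B, Δdeposits = +$140B.
Δrequired reserves = 5% × +$140B = +$7B.
Δexcess reserves = Δreserves − Δrequired = +$320B − (+$7B) = +$313 billion.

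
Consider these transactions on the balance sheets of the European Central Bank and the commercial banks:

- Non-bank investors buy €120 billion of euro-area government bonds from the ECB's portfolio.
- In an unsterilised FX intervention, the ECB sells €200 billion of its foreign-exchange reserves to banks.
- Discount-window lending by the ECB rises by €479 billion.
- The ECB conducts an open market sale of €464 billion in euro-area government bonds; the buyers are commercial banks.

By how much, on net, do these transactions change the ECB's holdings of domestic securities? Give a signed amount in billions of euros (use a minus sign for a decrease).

Asset sale (to non-banks) €120 billion: securities removed from the ECB's portfolio → −€120B.
FX sale €200 billion: the ECB's securities portfolio is untouched → 0.
Discount-window loan €479 billion: the ECB's securities portfolio is untouched → 0.
OMO sale (to banks) €464 billion: securities removed from the ECB's portfolio → −€464B.
Net: −120 + 0 + 0 − 464 = -€584 billion.

-€584 billion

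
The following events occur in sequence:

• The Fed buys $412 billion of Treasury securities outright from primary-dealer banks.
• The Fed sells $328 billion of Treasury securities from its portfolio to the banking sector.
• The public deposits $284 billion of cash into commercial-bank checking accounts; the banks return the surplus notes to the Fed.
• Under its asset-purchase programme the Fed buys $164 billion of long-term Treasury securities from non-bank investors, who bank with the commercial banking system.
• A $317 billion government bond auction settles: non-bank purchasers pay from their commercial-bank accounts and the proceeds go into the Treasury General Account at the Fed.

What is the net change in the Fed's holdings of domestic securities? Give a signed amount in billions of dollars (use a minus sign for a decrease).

+$248 billion

OMO purchase (from banks) $412 billion: securities added to the Fed's portfolio → +$412B.
OMO sale (to banks) $328 billion: securities removed from the Fed's portfolio → −$328B.
Currency deposit $284 billion: the Fed's securities portfolio is untouched → 0.
Asset purchase (from non-banks) $164 billion: securities added to the Fed's portfolio → +$164B.
Government account inflow $317 billion: the Fed's securities portfolio is untouched → 0.
Net: 412 − 328 + 0 + 164 + 0 = +$248 billion.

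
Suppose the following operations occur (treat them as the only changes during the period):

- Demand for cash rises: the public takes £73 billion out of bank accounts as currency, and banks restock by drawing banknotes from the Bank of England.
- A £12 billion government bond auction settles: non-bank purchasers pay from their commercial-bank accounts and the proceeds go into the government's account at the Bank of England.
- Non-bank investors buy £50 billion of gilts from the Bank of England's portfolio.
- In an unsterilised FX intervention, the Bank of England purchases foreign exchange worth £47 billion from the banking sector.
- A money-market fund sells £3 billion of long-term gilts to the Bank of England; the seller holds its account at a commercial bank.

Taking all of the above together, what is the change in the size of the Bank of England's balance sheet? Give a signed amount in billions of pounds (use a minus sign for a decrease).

£0 (no change)

Bank of England balance sheet:
  Assets:      Securities −£47B, Foreign assets +£47B
  Liabilities: Bank reserves −£85B, Currency in circulation +£73B, Government deposits +£12B
Change in total Bank of England assets = £0 (no change).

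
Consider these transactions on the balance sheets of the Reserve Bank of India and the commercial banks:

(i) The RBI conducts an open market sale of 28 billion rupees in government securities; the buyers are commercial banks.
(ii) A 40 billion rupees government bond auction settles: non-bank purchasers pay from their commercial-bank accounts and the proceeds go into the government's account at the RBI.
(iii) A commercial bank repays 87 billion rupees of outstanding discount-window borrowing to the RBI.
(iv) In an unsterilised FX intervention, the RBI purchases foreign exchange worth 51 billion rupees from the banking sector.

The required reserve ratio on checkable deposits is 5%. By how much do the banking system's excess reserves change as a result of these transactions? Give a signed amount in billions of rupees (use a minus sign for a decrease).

OMO sale (to banks) 28 billion rupees: reserves −28B, deposits 0.
Government account inflow 40 billion rupees: reserves −40B, deposits −40B.
Discount-window repayment 87 billion rupees: reserves −87B, deposits 0.
FX purchase 51 billion rupees: reserves +51B, deposits 0.
Totals: Δreserves = −104B, Δdeposits = −40B.
Δrequired reserves = 5% × −40B = −2B.
Δexcess reserves = Δreserves − Δrequired = −104B − (−2B) = -102 billion.

-102 billion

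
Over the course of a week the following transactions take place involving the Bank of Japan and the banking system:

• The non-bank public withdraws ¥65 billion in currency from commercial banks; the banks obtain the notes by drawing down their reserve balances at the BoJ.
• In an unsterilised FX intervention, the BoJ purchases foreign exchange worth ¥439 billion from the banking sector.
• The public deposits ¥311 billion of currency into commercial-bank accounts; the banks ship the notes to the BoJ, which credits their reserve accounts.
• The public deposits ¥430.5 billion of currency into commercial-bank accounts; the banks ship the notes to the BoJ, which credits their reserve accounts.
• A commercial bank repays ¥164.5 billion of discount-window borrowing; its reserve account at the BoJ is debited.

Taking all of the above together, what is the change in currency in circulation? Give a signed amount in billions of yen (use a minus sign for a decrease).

Currency withdrawal ¥65 billion: notes leave the central bank → +¥65B.
FX purchase ¥439 billion: no currency enters or leaves circulation → 0.
Currency deposit ¥311 billion: notes return to the central bank → −¥311B.
Currency deposit ¥430.5 billion: notes return to the central bank → −¥430.5B.
Discount-window repayment ¥164.5 billion: no currency enters or leaves circulation → 0.
Net: 65 + 0 − 311 − 430.5 + 0 = -¥676.5 billion.

-¥676.5 billion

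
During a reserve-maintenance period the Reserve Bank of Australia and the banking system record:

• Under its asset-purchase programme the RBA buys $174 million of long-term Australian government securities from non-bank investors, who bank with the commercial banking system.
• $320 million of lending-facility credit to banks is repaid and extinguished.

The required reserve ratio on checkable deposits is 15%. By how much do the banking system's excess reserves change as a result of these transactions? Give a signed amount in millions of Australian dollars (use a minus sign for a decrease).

-$172.1 million

Asset purchase (from non-banks) $174 million: reserves +$174M, deposits +$174M.
Discount-window repayment $320 million: reserves −$320M, deposits 0.
Totals: Δreserves = −$146M, Δdeposits = +$174M.
Δrequired reserves = 15% × +$174M = +$26.1M.
Δexcess reserves = Δreserves − Δrequired = −$146M − (+$26.1M) = -$172.1 million.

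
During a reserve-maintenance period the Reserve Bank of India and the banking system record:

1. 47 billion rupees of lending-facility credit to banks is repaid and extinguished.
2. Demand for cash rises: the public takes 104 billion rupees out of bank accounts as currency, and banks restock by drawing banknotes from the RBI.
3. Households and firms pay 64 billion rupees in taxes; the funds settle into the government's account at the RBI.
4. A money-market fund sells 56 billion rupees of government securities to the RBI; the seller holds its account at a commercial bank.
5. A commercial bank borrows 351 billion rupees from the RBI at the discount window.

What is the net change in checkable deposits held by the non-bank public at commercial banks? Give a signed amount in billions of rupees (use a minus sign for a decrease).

Discount-window repayment 47 billion rupees: the counterparty is a bank, so public deposits are unchanged → 0.
Currency withdrawal 104 billion rupees: non-bank counterparties' bank balances fall → −104B.
Government account inflow 64 billion rupees: non-bank counterparties' bank balances fall → −64B.
Asset purchase (from non-banks) 56 billion rupees: non-bank counterparties' bank balances rise → +56B.
Discount-window loan 351 billion rupees: the counterparty is a bank, so public deposits are unchanged → 0.
Net: 0 − 104 − 64 + 56 + 0 = -112 billion.

-112 billion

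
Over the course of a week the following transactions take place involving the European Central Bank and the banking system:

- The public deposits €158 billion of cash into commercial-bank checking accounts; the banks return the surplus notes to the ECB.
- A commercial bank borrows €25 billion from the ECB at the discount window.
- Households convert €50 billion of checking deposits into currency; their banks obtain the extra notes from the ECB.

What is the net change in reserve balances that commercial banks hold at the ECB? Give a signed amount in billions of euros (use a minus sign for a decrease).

+€133 billion

Currency deposit €158 billion: returned notes are swapped for reserve credit → +€158B.
Discount-window loan €25 billion: the loan is credited to the bank's reserve account → +€25B.
Currency withdrawal €50 billion: banks swap reserves for currency → −€50B.
Net: 158 + 25 − 50 = +€133 billion.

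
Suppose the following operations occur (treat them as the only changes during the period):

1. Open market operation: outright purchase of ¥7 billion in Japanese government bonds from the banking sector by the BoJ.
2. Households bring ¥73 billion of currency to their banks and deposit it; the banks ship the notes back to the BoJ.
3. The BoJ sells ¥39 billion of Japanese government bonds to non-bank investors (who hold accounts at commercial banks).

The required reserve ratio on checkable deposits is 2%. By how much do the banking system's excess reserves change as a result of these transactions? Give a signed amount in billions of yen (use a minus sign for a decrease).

+¥40.32 billion

OMO purchase (from banks) ¥7 billion: reserves +¥7B, deposits 0.
Currency deposit ¥73 billion: reserves +¥73B, deposits +¥73B.
Asset sale (to non-banks) ¥39 billion: reserves −¥39B, deposits −¥39B.
Totals: Δreserves = +¥41B, Δdeposits = +¥34B.
Δrequired reserves = 2% × +¥34B = +¥0.68B.
Δexcess reserves = Δreserves − Δrequired = +¥41B − (+¥0.68B) = +¥40.32 billion.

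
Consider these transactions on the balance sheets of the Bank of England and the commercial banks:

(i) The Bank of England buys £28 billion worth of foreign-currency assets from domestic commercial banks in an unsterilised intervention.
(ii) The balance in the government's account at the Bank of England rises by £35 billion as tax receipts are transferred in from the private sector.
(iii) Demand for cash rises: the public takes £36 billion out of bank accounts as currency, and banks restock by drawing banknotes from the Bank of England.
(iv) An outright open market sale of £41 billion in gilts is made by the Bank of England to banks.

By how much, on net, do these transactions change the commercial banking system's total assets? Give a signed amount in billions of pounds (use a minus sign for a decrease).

-£71 billion

FX purchase £28 billion: just an asset swap on bank balance sheets → 0.
Government account inflow £35 billion: bank balance sheets shrink → −£35B.
Currency withdrawal £36 billion: bank balance sheets shrink → −£36B.
OMO sale (to banks) £41 billion: just an asset swap on bank balance sheets → 0.
Net: 0 − 35 − 36 + 0 = -£71 billion.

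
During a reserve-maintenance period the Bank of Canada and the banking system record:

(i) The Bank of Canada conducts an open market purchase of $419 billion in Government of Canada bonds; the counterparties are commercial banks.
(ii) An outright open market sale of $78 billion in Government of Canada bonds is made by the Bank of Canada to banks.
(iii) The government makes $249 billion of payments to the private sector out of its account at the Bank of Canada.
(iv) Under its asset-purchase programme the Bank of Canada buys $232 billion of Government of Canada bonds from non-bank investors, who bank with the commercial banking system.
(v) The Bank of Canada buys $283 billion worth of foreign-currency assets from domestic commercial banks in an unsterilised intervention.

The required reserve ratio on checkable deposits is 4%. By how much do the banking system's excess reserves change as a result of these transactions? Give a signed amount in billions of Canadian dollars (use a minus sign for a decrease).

OMO purchase (from banks) $419 billion: reserves +$419B, deposits 0.
OMO sale (to banks) $78 billion: reserves −$78B, deposits 0.
Government spending $249 billion: reserves +$249B, deposits +$249B.
Asset purchase (from non-banks) $232 billion: reserves +$232B, deposits +$232B.
FX purchase $283 billion: reserves +$283B, deposits 0.
Totals: Δreserves = +$1105B, Δdeposits = +$481B.
Δrequired reserves = 4% × +$481B = +$19.24B.
Δexcess reserves = Δreserves − Δrequired = +$1105B − (+$19.24B) = +$1085.76 billion.

+$1085.76 billion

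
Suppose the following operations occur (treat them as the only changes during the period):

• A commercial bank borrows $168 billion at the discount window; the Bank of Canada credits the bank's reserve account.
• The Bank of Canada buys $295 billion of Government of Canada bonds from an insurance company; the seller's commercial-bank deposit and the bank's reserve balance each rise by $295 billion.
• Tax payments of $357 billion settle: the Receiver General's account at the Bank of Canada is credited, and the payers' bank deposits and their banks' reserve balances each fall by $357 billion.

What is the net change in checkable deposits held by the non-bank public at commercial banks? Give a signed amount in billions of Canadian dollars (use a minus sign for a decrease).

Discount-window loan $168 billion: the counterparty is a bank, so public deposits are unchanged → 0.
Asset purchase (from non-banks) $295 billion: non-bank counterparties' bank balances rise → +$295B.
Government account inflow $357 billion: non-bank counterparties' bank balances fall → −$357B.
Net: 0 + 295 − 357 = -$62 billion.

-$62 billion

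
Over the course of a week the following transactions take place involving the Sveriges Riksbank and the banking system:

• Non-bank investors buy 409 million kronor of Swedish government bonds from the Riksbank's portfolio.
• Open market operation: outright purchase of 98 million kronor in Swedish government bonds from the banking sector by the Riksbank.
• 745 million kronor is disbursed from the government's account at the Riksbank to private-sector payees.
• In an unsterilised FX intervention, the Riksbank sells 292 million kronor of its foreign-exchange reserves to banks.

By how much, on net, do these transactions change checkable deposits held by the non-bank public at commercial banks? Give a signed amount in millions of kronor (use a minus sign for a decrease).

Riksbank balance sheet:
  Assets:      Securities −311M, Foreign assets −292M
  Liabilities: Bank reserves +142M, Government deposits −745M
Commercial banking system:
  Assets:      Reserves at CB +142M, Securities −98M, Foreign assets +292M
  Liabilities: Checkable deposits +336M
So the change in checkable deposits held by the non-bank public at commercial banks is +336 million.

+336 million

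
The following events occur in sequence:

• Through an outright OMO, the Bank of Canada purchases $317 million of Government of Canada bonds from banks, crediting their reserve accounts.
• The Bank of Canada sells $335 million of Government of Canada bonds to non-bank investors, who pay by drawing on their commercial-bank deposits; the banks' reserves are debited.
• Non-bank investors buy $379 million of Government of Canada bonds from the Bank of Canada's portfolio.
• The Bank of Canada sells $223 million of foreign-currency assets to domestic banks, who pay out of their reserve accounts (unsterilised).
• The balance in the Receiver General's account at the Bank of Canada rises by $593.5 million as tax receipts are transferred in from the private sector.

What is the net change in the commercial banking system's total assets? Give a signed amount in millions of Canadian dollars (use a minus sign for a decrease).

-$1307.5 million

OMO purchase (from banks) $317 million: just an asset swap on bank balance sheets → 0.
Asset sale (to non-banks) $335 million: bank balance sheets shrink → −$335M.
Asset sale (to non-banks) $379 million: bank balance sheets shrink → −$379M.
FX sale $223 million: just an asset swap on bank balance sheets → 0.
Government account inflow $593.5 million: bank balance sheets shrink → −$593.5M.
Net: 0 − 335 − 379 + 0 − 593.5 = -$1307.5 million.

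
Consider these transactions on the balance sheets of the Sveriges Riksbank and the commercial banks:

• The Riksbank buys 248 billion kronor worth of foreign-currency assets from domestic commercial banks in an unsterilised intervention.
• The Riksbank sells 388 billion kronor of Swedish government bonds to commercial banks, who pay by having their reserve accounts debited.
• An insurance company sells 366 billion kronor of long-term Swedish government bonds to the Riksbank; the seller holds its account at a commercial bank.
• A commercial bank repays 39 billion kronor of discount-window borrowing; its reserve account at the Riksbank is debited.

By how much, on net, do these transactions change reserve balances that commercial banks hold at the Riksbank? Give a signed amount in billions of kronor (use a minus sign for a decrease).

+187 billion

Riksbank balance sheet:
  Assets:      Securities −22B, Loans to banks −39B, Foreign assets +248B
  Liabilities: Bank reserves +187B
So the change in reserve balances that commercial banks hold at the Riksbank is +187 billion.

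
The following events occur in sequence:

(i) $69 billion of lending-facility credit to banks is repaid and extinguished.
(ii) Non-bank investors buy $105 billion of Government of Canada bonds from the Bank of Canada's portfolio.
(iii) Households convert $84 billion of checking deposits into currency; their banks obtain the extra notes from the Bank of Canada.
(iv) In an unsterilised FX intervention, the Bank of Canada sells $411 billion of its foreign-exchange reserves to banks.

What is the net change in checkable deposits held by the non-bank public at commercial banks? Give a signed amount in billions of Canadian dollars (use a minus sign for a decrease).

Bank of Canada balance sheet:
  Assets:      Securities −$105B, Loans to banks −$69B, Foreign assets −$411B
  Liabilities: Bank reserves −$669B, Currency in circulation +$84B
Commercial banking system:
  Assets:      Reserves at CB −$669B, Foreign assets +$411B
  Liabilities: Checkable deposits −$189B, Borrowings from CB −$69B
So the change in checkable deposits held by the non-bank public at commercial banks is -$189 billion.

-$189 billion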